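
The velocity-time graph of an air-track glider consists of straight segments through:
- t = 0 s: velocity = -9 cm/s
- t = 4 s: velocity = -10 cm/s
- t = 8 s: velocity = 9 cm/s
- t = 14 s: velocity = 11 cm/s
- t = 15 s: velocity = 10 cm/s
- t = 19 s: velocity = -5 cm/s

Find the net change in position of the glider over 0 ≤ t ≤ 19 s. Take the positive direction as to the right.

Displacement is the signed area under the v-t curve.
0–4 s: ½(-9 + -10)(4) = -38 cm
4–8 s: ½(-10 + 9)(4) = -2 cm
8–14 s: ½(9 + 11)(6) = 60 cm
14–15 s: ½(11 + 10)(1) = 10.5 cm
15–19 s: ½(10 + -5)(4) = 10 cm
Net displacement = 40.5 cm

40.5 cm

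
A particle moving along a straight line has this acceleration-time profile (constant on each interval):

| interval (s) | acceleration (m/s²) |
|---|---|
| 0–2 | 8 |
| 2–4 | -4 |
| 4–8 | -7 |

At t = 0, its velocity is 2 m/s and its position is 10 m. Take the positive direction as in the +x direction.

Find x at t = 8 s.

On each constant-a segment, Δv = aΔt and Δx = v₀Δt + ½aΔt²; chain segment to segment.
0–2 s: v starts 2 m/s; Δx = 2·2 + ½·8·2² = 20 m; v ends 18 m/s.
2–4 s: v starts 18 m/s; Δx = 18·2 + ½·-4·2² = 28 m; v ends 10 m/s.
4–8 s: v starts 10 m/s; Δx = 10·4 + ½·-7·4² = -16 m; v ends -18 m/s.
x(8) = 10 + Σ Δx = 42 m.

42 m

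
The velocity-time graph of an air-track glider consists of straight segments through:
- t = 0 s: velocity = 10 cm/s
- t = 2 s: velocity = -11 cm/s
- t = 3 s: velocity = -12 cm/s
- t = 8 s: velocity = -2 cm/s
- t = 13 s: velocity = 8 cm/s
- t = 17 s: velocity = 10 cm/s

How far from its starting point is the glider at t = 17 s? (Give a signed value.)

Net displacement equals the area under the velocity-time graph (areas below the axis count negative).
0–2 s: ½(10 + -11)(2) = -1 cm
2–3 s: ½(-11 + -12)(1) = -11.5 cm
3–8 s: ½(-12 + -2)(5) = -35 cm
8–13 s: ½(-2 + 8)(5) = 15 cm
13–17 s: ½(8 + 10)(4) = 36 cm
Net displacement = 3.5 cm

3.5 cm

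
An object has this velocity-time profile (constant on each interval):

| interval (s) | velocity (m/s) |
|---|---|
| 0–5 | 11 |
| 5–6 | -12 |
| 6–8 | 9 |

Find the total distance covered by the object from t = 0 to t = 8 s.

85 m

Distance (not displacement) is the total path length: add the absolute areas under v-t.
0–5 s: |11| × 5 = 55 m
5–6 s: |-12| × 1 = 12 m
6–8 s: |9| × 2 = 18 m
Total distance = 85 m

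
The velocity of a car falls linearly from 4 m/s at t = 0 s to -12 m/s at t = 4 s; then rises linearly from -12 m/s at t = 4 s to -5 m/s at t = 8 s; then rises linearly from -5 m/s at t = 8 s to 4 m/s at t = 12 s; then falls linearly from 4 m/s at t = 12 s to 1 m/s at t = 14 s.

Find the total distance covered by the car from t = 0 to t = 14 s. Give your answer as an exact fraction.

613/9 m

Distance (not displacement) is the total path length: add the absolute areas under v-t.
0–4 s: v = 0 at t = 1 s; triangle areas 2 + 18 = 20 m
4–8 s: |½(-12 + -5)(4)| = 34 m
8–12 s: v = 0 at t = 92/9 s; triangle areas 50/9 + 32/9 = 82/9 m
12–14 s: |½(4 + 1)(2)| = 5 m
Total distance = 613/9 m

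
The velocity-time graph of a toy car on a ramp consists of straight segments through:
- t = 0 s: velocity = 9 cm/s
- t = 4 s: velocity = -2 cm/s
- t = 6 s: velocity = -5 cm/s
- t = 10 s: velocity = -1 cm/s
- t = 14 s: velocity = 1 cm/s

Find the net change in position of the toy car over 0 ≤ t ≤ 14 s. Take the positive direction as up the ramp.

Net displacement equals the area under the velocity-time graph (areas below the axis count negative).
0–4 s: ½(9 + -2)(4) = 14 cm
4–6 s: ½(-2 + -5)(2) = -7 cm
6–10 s: ½(-5 + -1)(4) = -12 cm
10–14 s: ½(-1 + 1)(4) = 0 cm
Net displacement = -5 cm

-5 cm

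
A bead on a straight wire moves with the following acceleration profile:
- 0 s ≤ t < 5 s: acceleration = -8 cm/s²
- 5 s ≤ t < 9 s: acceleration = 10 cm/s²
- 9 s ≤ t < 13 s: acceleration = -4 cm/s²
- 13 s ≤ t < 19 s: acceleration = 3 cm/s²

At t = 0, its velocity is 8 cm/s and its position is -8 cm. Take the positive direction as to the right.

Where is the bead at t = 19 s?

-110 cm

On each constant-a segment, Δv = aΔt and Δx = v₀Δt + ½aΔt²; chain segment to segment.
0–5 s: v starts 8 cm/s; Δx = 8·5 + ½·-8·5² = -60 cm; v ends -32 cm/s.
5–9 s: v starts -32 cm/s; Δx = -32·4 + ½·10·4² = -48 cm; v ends 8 cm/s.
9–13 s: v starts 8 cm/s; Δx = 8·4 + ½·-4·4² = 0 cm; v ends -8 cm/s.
13–19 s: v starts -8 cm/s; Δx = -8·6 + ½·3·6² = 6 cm; v ends 10 cm/s.
x(19) = -8 + Σ Δx = -110 cm.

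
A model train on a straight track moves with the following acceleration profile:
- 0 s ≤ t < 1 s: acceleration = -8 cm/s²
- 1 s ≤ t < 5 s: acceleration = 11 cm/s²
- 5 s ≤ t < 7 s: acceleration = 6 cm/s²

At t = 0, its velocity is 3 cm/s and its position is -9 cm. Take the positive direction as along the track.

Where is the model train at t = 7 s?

148 cm

On each constant-a segment, Δv = aΔt and Δx = v₀Δt + ½aΔt²; chain segment to segment.
0–1 s: v starts 3 cm/s; Δx = 3·1 + ½·-8·1² = -1 cm; v ends -5 cm/s.
1–5 s: v starts -5 cm/s; Δx = -5·4 + ½·11·4² = 68 cm; v ends 39 cm/s.
5–7 s: v starts 39 cm/s; Δx = 39·2 + ½·6·2² = 90 cm; v ends 51 cm/s.
x(7) = -9 + Σ Δx = 148 cm.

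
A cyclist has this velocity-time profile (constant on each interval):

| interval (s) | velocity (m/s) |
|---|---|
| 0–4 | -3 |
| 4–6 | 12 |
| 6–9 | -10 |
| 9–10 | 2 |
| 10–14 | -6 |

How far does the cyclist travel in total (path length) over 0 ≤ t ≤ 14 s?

92 m

Total distance travelled is ∫|v| dt — sum the magnitudes of each area piece.
0–4 s: |-3| × 4 = 12 m
4–6 s: |12| × 2 = 24 m
6–9 s: |-10| × 3 = 30 m
9–10 s: |2| × 1 = 2 m
10–14 s: |-6| × 4 = 24 m
Total distance = 92 m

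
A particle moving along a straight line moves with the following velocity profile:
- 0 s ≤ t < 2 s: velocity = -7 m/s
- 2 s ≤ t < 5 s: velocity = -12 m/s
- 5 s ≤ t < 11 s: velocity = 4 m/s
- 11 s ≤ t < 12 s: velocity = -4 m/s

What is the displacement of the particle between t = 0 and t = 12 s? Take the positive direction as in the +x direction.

-30 m

Net displacement equals the area under the velocity-time graph (areas below the axis count negative).
0–2 s: -7 × 2 = -14 m
2–5 s: -12 × 3 = -36 m
5–11 s: 4 × 6 = 24 m
11–12 s: -4 × 1 = -4 m
Net displacement = -30 m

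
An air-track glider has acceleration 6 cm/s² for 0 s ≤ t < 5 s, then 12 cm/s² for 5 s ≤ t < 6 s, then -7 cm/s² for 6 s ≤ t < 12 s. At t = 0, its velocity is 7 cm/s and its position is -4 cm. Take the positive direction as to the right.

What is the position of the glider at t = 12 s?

317 cm

On each constant-a segment, Δv = aΔt and Δx = v₀Δt + ½aΔt²; chain segment to segment.
0–5 s: v starts 7 cm/s; Δx = 7·5 + ½·6·5² = 110 cm; v ends 37 cm/s.
5–6 s: v starts 37 cm/s; Δx = 37·1 + ½·12·1² = 43 cm; v ends 49 cm/s.
6–12 s: v starts 49 cm/s; Δx = 49·6 + ½·-7·6² = 168 cm; v ends 7 cm/s.
x(12) = -4 + Σ Δx = 317 cm.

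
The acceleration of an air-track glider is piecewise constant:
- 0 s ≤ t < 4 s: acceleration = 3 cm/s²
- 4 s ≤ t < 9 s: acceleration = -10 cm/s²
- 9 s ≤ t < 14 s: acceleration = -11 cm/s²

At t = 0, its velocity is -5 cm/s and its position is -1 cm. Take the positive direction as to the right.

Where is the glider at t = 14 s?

On each constant-a segment, Δv = aΔt and Δx = v₀Δt + ½aΔt²; chain segment to segment.
0–4 s: v starts -5 cm/s; Δx = -5·4 + ½·3·4² = 4 cm; v ends 7 cm/s.
4–9 s: v starts 7 cm/s; Δx = 7·5 + ½·-10·5² = -90 cm; v ends -43 cm/s.
9–14 s: v starts -43 cm/s; Δx = -43·5 + ½·-11·5² = -352.5 cm; v ends -98 cm/s.
x(14) = -1 + Σ Δx = -439.5 cm.

-439.5 cm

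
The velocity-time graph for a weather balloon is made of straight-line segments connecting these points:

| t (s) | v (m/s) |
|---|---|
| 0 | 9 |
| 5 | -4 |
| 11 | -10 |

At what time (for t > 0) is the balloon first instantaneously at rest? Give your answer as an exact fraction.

v changes sign on 0–5 s (from 9 to -4); the graph is linear there, so v = 0 at t = 0 + (-9)·(5 − 0)/(-4 − 9) = 45/13 s.

t = 45/13 s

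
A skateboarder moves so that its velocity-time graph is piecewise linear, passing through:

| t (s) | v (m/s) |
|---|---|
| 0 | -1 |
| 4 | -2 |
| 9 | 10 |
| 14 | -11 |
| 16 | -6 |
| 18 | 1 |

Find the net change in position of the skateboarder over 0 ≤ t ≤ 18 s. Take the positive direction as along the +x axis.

Displacement is the signed area under the v-t curve.
0–4 s: ½(-1 + -2)(4) = -6 m
4–9 s: ½(-2 + 10)(5) = 20 m
9–14 s: ½(10 + -11)(5) = -2.5 m
14–16 s: ½(-11 + -6)(2) = -17 m
16–18 s: ½(-6 + 1)(2) = -5 m
Net displacement = -10.5 m

-10.5 m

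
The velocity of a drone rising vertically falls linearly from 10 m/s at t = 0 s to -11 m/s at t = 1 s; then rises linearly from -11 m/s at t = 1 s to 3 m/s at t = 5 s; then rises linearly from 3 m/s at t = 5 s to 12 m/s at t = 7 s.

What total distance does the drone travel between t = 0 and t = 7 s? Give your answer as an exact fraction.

233/6 m

Total distance travelled is ∫|v| dt — sum the magnitudes of each area piece.
0–1 s: v = 0 at t = 10/21 s; triangle areas 50/21 + 121/42 = 221/42 m
1–5 s: v = 0 at t = 29/7 s; triangle areas 121/7 + 9/7 = 130/7 m
5–7 s: |½(3 + 12)(2)| = 15 m
Total distance = 233/6 m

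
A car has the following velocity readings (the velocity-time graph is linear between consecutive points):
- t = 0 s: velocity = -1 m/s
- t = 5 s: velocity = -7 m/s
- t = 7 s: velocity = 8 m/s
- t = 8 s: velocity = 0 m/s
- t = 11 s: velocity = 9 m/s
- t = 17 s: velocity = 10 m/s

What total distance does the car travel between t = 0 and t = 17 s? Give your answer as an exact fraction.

3061/30 m

Distance (not displacement) is the total path length: add the absolute areas under v-t.
0–5 s: |½(-1 + -7)(5)| = 20 m
5–7 s: v = 0 at t = 89/15 s; triangle areas 49/15 + 64/15 = 113/15 m
7–8 s: |½(8 + 0)(1)| = 4 m
8–11 s: |½(0 + 9)(3)| = 13.5 m
11–17 s: |½(9 + 10)(6)| = 57 m
Total distance = 3061/30 m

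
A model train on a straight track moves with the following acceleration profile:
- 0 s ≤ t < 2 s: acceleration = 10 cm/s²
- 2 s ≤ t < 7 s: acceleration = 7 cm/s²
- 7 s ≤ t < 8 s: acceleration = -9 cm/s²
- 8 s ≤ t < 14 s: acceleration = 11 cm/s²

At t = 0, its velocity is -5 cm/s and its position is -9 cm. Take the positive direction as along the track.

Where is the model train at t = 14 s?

On each constant-a segment, Δv = aΔt and Δx = v₀Δt + ½aΔt²; chain segment to segment.
0–2 s: v starts -5 cm/s; Δx = -5·2 + ½·10·2² = 10 cm; v ends 15 cm/s.
2–7 s: v starts 15 cm/s; Δx = 15·5 + ½·7·5² = 162.5 cm; v ends 50 cm/s.
7–8 s: v starts 50 cm/s; Δx = 50·1 + ½·-9·1² = 45.5 cm; v ends 41 cm/s.
8–14 s: v starts 41 cm/s; Δx = 41·6 + ½·11·6² = 444 cm; v ends 107 cm/s.
x(14) = -9 + Σ Δx = 653 cm.

653 cm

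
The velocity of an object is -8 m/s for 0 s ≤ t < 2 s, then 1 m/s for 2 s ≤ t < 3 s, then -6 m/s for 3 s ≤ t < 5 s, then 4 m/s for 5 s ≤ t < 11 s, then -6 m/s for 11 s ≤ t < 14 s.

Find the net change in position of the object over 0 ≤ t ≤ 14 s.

-21 m

Displacement is the signed area under the v-t curve.
0–2 s: -8 × 2 = -16 m
2–3 s: 1 × 1 = 1 m
3–5 s: -6 × 2 = -12 m
5–11 s: 4 × 6 = 24 m
11–14 s: -6 × 3 = -18 m
Net displacement = -21 m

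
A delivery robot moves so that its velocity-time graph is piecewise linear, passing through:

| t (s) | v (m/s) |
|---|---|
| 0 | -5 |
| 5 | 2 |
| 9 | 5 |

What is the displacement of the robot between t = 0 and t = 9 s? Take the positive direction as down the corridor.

6.5 m

Displacement is the signed area under the v-t curve.
0–5 s: ½(-5 + 2)(5) = -7.5 m
5–9 s: ½(2 + 5)(4) = 14 m
Net displacement = 6.5 m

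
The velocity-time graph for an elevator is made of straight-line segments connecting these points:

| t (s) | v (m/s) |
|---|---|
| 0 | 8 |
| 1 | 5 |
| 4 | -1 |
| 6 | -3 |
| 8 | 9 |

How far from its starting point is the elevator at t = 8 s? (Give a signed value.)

14.5 m

Net displacement equals the area under the velocity-time graph (areas below the axis count negative).
0–1 s: ½(8 + 5)(1) = 6.5 m
1–4 s: ½(5 + -1)(3) = 6 m
4–6 s: ½(-1 + -3)(2) = -4 m
6–8 s: ½(-3 + 9)(2) = 6 m
Net displacement = 14.5 m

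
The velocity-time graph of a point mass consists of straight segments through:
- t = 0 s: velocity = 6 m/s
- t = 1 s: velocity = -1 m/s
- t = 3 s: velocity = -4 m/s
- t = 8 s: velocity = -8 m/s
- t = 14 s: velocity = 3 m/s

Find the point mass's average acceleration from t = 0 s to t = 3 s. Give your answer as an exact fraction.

-10/3 m/s²

Average acceleration = Δv/Δt = (-4 − 6)/(3 − 0) = -10/3 m/s².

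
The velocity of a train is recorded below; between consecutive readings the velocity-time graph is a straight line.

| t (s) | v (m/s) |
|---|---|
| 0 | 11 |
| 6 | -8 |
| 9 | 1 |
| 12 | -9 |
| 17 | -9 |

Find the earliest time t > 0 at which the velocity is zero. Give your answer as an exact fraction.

t = 66/19 s

v changes sign on 0–6 s (from 11 to -8); the graph is linear there, so v = 0 at t = 0 + (-11)·(6 − 0)/(-8 − 11) = 66/19 s.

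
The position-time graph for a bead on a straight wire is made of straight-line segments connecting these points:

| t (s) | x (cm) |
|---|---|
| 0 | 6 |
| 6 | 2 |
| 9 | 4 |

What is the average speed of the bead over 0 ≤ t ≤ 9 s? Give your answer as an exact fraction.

2/3 cm/s

Average speed = (total path length)/(elapsed time); on a piecewise-linear x-t graph the path length is Σ|Δx|.
0–6 s: |Δx| = |2 − 6| = 4 cm
6–9 s: |Δx| = |4 − 2| = 2 cm
Total path = 6 cm; average speed = 6/9 = 2/3 cm/s.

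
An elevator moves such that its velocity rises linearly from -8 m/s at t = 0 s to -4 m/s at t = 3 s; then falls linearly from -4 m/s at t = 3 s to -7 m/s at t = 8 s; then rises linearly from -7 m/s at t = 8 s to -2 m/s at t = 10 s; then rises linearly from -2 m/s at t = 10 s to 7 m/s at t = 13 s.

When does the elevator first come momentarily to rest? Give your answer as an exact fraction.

v changes sign on 10–13 s (from -2 to 7); the graph is linear there, so v = 0 at t = 10 + (2)·(13 − 10)/(7 − -2) = 32/3 s.

t = 32/3 s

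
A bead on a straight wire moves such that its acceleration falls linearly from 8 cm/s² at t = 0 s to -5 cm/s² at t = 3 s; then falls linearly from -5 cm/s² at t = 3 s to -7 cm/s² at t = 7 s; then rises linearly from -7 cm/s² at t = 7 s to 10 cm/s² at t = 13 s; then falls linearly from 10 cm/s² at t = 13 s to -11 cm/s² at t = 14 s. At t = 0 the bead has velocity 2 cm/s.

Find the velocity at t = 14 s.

-9 cm/s

Δv equals the area under the a-t graph; then v = v₀ + Δv.
0–3 s: ½(8 + -5)(3) = 4.5 cm/s
3–7 s: ½(-5 + -7)(4) = -24 cm/s
7–13 s: ½(-7 + 10)(6) = 9 cm/s
13–14 s: ½(10 + -11)(1) = -0.5 cm/s
Δv = -11 cm/s, so v(14) = 2 + (-11) = -9 cm/s.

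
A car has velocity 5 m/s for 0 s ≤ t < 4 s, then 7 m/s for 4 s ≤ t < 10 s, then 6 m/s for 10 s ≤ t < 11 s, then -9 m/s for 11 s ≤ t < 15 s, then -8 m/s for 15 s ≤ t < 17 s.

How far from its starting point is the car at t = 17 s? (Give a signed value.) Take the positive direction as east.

16 m

Net displacement equals the area under the velocity-time graph (areas below the axis count negative).
0–4 s: 5 × 4 = 20 m
4–10 s: 7 × 6 = 42 m
10–11 s: 6 × 1 = 6 m
11–15 s: -9 × 4 = -36 m
15–17 s: -8 × 2 = -16 m
Net displacement = 16 m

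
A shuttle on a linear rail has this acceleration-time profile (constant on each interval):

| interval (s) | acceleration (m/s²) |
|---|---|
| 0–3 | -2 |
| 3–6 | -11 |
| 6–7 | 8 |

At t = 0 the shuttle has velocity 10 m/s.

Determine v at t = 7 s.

Δv equals the area under the a-t graph; then v = v₀ + Δv.
0–3 s: -2 × 3 = -6 m/s
3–6 s: -11 × 3 = -33 m/s
6–7 s: 8 × 1 = 8 m/s
Δv = -31 m/s, so v(7) = 10 + (-31) = -21 m/s.

-21 m/s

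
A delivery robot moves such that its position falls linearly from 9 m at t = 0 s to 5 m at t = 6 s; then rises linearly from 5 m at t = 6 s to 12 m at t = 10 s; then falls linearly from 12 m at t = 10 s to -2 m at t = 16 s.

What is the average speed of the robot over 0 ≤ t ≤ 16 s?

Average speed = (total path length)/(elapsed time); on a piecewise-linear x-t graph the path length is Σ|Δx|.
0–6 s: |Δx| = |5 − 9| = 4 m
6–10 s: |Δx| = |12 − 5| = 7 m
10–16 s: |Δx| = |-2 − 12| = 14 m
Total path = 25 m; average speed = 25/16 = 1.5625 m/s.

1.5625 m/s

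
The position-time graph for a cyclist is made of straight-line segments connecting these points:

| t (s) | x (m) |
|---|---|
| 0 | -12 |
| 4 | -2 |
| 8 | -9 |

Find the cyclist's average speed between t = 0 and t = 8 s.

2.125 m/s

Average speed = (total path length)/(elapsed time); on a piecewise-linear x-t graph the path length is Σ|Δx|.
0–4 s: |Δx| = |-2 − -12| = 10 m
4–8 s: |Δx| = |-9 − -2| = 7 m
Total path = 17 m; average speed = 17/8 = 2.125 m/s.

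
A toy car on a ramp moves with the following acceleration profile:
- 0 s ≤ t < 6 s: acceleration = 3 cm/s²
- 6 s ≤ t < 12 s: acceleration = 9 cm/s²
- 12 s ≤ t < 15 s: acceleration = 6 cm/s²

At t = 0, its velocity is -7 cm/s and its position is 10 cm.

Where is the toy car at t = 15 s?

On each constant-a segment, Δv = aΔt and Δx = v₀Δt + ½aΔt²; chain segment to segment.
0–6 s: v starts -7 cm/s; Δx = -7·6 + ½·3·6² = 12 cm; v ends 11 cm/s.
6–12 s: v starts 11 cm/s; Δx = 11·6 + ½·9·6² = 228 cm; v ends 65 cm/s.
12–15 s: v starts 65 cm/s; Δx = 65·3 + ½·6·3² = 222 cm; v ends 83 cm/s.
x(15) = 10 + Σ Δx = 472 cm.

472 cm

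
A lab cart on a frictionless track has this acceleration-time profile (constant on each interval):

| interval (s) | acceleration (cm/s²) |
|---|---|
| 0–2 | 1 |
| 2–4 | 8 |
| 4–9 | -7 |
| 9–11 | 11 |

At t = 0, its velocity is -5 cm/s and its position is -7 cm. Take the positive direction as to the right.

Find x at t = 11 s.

On each constant-a segment, Δv = aΔt and Δx = v₀Δt + ½aΔt²; chain segment to segment.
0–2 s: v starts -5 cm/s; Δx = -5·2 + ½·1·2² = -8 cm; v ends -3 cm/s.
2–4 s: v starts -3 cm/s; Δx = -3·2 + ½·8·2² = 10 cm; v ends 13 cm/s.
4–9 s: v starts 13 cm/s; Δx = 13·5 + ½·-7·5² = -22.5 cm; v ends -22 cm/s.
9–11 s: v starts -22 cm/s; Δx = -22·2 + ½·11·2² = -22 cm; v ends 0 cm/s.
x(11) = -7 + Σ Δx = -49.5 cm.

-49.5 cm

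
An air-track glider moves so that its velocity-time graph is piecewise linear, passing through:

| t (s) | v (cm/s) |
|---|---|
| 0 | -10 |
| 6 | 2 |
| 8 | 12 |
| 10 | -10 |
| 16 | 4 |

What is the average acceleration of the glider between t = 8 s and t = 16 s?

-1 cm/s²

Average acceleration = Δv/Δt = (4 − 12)/(16 − 8) = -1 cm/s².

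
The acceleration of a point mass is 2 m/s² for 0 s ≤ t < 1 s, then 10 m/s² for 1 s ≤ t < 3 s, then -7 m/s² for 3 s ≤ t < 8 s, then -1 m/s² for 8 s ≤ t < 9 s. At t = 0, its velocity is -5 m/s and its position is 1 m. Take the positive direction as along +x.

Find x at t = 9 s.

On each constant-a segment, Δv = aΔt and Δx = v₀Δt + ½aΔt²; chain segment to segment.
0–1 s: v starts -5 m/s; Δx = -5·1 + ½·2·1² = -4 m; v ends -3 m/s.
1–3 s: v starts -3 m/s; Δx = -3·2 + ½·10·2² = 14 m; v ends 17 m/s.
3–8 s: v starts 17 m/s; Δx = 17·5 + ½·-7·5² = -2.5 m; v ends -18 m/s.
8–9 s: v starts -18 m/s; Δx = -18·1 + ½·-1·1² = -18.5 m; v ends -19 m/s.
x(9) = 1 + Σ Δx = -10 m.

-10 m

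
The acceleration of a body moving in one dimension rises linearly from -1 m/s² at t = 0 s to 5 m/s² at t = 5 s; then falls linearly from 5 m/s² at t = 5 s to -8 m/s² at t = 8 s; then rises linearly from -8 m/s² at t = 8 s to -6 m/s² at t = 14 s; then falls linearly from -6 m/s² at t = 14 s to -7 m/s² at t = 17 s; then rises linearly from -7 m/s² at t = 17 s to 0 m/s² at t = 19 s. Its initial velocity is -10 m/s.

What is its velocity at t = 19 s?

Δv equals the area under the a-t graph; then v = v₀ + Δv.
0–5 s: ½(-1 + 5)(5) = 10 m/s
5–8 s: ½(5 + -8)(3) = -4.5 m/s
8–14 s: ½(-8 + -6)(6) = -42 m/s
14–17 s: ½(-6 + -7)(3) = -19.5 m/s
17–19 s: ½(-7 + 0)(2) = -7 m/s
Δv = -63 m/s, so v(19) = -10 + (-63) = -73 m/s.

-73 m/s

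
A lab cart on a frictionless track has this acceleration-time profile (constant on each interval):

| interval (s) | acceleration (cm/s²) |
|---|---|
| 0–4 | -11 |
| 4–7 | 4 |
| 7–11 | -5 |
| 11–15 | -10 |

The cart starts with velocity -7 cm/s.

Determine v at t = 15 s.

-99 cm/s

Δv equals the area under the a-t graph; then v = v₀ + Δv.
0–4 s: -11 × 4 = -44 cm/s
4–7 s: 4 × 3 = 12 cm/s
7–11 s: -5 × 4 = -20 cm/s
11–15 s: -10 × 4 = -40 cm/s
Δv = -92 cm/s, so v(15) = -7 + (-92) = -99 cm/s.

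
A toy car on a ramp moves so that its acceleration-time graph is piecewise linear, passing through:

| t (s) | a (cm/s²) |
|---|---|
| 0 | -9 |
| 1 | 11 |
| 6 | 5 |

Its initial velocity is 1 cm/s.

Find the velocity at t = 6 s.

42 cm/s

Δv equals the area under the a-t graph; then v = v₀ + Δv.
0–1 s: ½(-9 + 11)(1) = 1 cm/s
1–6 s: ½(11 + 5)(5) = 40 cm/s
Δv = 41 cm/s, so v(6) = 1 + (41) = 42 cm/s.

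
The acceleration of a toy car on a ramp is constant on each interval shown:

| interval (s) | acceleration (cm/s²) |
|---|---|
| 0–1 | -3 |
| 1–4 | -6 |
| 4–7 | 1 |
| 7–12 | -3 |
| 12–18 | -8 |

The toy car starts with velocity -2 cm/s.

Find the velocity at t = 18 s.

-83 cm/s

Δv equals the area under the a-t graph; then v = v₀ + Δv.
0–1 s: -3 × 1 = -3 cm/s
1–4 s: -6 × 3 = -18 cm/s
4–7 s: 1 × 3 = 3 cm/s
7–12 s: -3 × 5 = -15 cm/s
12–18 s: -8 × 6 = -48 cm/s
Δv = -81 cm/s, so v(18) = -2 + (-81) = -83 cm/s.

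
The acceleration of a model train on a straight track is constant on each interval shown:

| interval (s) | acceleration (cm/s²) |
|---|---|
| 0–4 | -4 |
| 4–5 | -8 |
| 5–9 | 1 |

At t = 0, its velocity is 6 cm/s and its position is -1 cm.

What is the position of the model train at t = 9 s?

On each constant-a segment, Δv = aΔt and Δx = v₀Δt + ½aΔt²; chain segment to segment.
0–4 s: v starts 6 cm/s; Δx = 6·4 + ½·-4·4² = -8 cm; v ends -10 cm/s.
4–5 s: v starts -10 cm/s; Δx = -10·1 + ½·-8·1² = -14 cm; v ends -18 cm/s.
5–9 s: v starts -18 cm/s; Δx = -18·4 + ½·1·4² = -64 cm; v ends -14 cm/s.
x(9) = -1 + Σ Δx = -87 cm.

-87 cm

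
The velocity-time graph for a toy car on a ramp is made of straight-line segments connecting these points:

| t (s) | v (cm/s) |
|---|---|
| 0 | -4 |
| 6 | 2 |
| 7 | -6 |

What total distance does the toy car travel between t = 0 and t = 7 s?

Total distance travelled is ∫|v| dt — sum the magnitudes of each area piece.
0–6 s: v = 0 at t = 4 s; triangle areas 8 + 2 = 10 cm
6–7 s: v = 0 at t = 6.25 s; triangle areas 0.25 + 2.25 = 2.5 cm
Total distance = 12.5 cm

12.5 cm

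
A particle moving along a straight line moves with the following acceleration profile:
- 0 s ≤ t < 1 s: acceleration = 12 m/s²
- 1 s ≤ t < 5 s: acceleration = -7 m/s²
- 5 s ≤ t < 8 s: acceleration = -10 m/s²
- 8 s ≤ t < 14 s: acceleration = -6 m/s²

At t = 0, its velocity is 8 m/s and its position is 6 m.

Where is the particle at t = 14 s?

On each constant-a segment, Δv = aΔt and Δx = v₀Δt + ½aΔt²; chain segment to segment.
0–1 s: v starts 8 m/s; Δx = 8·1 + ½·12·1² = 14 m; v ends 20 m/s.
1–5 s: v starts 20 m/s; Δx = 20·4 + ½·-7·4² = 24 m; v ends -8 m/s.
5–8 s: v starts -8 m/s; Δx = -8·3 + ½·-10·3² = -69 m; v ends -38 m/s.
8–14 s: v starts -38 m/s; Δx = -38·6 + ½·-6·6² = -336 m; v ends -74 m/s.
x(14) = 6 + Σ Δx = -361 m.

-361 m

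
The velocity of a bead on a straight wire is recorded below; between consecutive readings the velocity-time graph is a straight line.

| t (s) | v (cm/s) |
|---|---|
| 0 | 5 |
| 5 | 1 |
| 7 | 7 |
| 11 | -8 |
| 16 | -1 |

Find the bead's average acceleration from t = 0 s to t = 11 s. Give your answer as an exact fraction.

-13/11 cm/s²

Average acceleration = Δv/Δt = (-8 − 5)/(11 − 0) = -13/11 cm/s².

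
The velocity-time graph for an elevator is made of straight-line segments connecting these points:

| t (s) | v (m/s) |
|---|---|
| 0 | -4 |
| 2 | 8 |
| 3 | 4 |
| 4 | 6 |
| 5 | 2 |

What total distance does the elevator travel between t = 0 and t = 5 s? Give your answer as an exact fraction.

Distance (not displacement) is the total path length: add the absolute areas under v-t.
0–2 s: v = 0 at t = 2/3 s; triangle areas 4/3 + 16/3 = 20/3 m
2–3 s: |½(8 + 4)(1)| = 6 m
3–4 s: |½(4 + 6)(1)| = 5 m
4–5 s: |½(6 + 2)(1)| = 4 m
Total distance = 65/3 m

65/3 m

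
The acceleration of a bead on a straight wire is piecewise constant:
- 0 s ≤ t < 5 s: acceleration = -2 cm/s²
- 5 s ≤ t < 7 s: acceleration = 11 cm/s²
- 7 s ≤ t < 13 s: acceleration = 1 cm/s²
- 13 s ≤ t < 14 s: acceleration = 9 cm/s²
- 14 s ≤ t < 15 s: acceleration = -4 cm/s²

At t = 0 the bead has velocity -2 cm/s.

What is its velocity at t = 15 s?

Δv equals the area under the a-t graph; then v = v₀ + Δv.
0–5 s: -2 × 5 = -10 cm/s
5–7 s: 11 × 2 = 22 cm/s
7–13 s: 1 × 6 = 6 cm/s
13–14 s: 9 × 1 = 9 cm/s
14–15 s: -4 × 1 = -4 cm/s
Δv = 23 cm/s, so v(15) = -2 + (23) = 21 cm/s.

21 cm/s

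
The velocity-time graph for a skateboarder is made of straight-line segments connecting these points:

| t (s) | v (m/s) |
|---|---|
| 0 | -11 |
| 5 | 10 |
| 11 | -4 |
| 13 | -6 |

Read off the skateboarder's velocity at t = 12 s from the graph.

-5 m/s

On 11–13 s the graph is linear from -4 to -6 m/s: v(12) = -4 + (-6 − -4)·(12 − 11)/(13 − 11) = -5 m/s.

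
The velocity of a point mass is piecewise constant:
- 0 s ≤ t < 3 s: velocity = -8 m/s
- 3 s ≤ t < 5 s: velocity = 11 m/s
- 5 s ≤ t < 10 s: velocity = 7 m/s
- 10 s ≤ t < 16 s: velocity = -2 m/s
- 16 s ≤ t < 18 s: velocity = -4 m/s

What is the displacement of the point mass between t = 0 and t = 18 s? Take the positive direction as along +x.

Net displacement equals the area under the velocity-time graph (areas below the axis count negative).
0–3 s: -8 × 3 = -24 m
3–5 s: 11 × 2 = 22 m
5–10 s: 7 × 5 = 35 m
10–16 s: -2 × 6 = -12 m
16–18 s: -4 × 2 = -8 m
Net displacement = 13 m

13 m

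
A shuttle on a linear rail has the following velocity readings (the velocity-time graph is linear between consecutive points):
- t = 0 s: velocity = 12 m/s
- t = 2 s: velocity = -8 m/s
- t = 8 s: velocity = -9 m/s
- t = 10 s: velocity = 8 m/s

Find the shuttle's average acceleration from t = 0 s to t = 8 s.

Average acceleration = Δv/Δt = (-9 − 12)/(8 − 0) = -2.625 m/s².

-2.625 m/s²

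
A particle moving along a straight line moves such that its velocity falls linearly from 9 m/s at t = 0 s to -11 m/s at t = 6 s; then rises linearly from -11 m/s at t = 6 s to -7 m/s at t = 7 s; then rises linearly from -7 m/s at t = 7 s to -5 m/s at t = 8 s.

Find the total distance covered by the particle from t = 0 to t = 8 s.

45.3 m

Total distance travelled is ∫|v| dt — sum the magnitudes of each area piece.
0–6 s: v = 0 at t = 2.7 s; triangle areas 12.15 + 18.15 = 30.3 m
6–7 s: |½(-11 + -7)(1)| = 9 m
7–8 s: |½(-7 + -5)(1)| = 6 m
Total distance = 45.3 m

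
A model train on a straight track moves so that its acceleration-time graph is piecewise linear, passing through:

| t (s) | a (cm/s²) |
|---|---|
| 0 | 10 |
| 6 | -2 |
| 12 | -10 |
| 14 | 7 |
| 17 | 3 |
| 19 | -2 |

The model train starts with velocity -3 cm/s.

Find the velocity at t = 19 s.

Δv equals the area under the a-t graph; then v = v₀ + Δv.
0–6 s: ½(10 + -2)(6) = 24 cm/s
6–12 s: ½(-2 + -10)(6) = -36 cm/s
12–14 s: ½(-10 + 7)(2) = -3 cm/s
14–17 s: ½(7 + 3)(3) = 15 cm/s
17–19 s: ½(3 + -2)(2) = 1 cm/s
Δv = 1 cm/s, so v(19) = -3 + (1) = -2 cm/s.

-2 cm/s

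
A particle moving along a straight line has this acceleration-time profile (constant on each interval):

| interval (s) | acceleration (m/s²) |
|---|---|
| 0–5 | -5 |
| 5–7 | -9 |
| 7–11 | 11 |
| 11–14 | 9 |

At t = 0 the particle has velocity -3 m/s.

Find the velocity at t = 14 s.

25 m/s

Δv equals the area under the a-t graph; then v = v₀ + Δv.
0–5 s: -5 × 5 = -25 m/s
5–7 s: -9 × 2 = -18 m/s
7–11 s: 11 × 4 = 44 m/s
11–14 s: 9 × 3 = 27 m/s
Δv = 28 m/s, so v(14) = -3 + (28) = 25 m/s.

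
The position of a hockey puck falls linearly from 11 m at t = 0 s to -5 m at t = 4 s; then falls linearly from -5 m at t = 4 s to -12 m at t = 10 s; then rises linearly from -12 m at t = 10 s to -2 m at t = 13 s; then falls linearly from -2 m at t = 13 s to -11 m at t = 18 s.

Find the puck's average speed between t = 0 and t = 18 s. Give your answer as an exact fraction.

7/3 m/s

Average speed = (total path length)/(elapsed time); on a piecewise-linear x-t graph the path length is Σ|Δx|.
0–4 s: |Δx| = |-5 − 11| = 16 m
4–10 s: |Δx| = |-12 − -5| = 7 m
10–13 s: |Δx| = |-2 − -12| = 10 m
13–18 s: |Δx| = |-11 − -2| = 9 m
Total path = 42 m; average speed = 42/18 = 7/3 m/s.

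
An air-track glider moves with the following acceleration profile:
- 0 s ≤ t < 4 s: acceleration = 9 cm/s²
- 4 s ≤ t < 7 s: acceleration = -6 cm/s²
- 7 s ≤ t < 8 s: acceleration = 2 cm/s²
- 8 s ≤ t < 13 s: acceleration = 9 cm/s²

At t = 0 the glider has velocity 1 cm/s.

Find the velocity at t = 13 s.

Δv equals the area under the a-t graph; then v = v₀ + Δv.
0–4 s: 9 × 4 = 36 cm/s
4–7 s: -6 × 3 = -18 cm/s
7–8 s: 2 × 1 = 2 cm/s
8–13 s: 9 × 5 = 45 cm/s
Δv = 65 cm/s, so v(13) = 1 + (65) = 66 cm/s.

66 cm/s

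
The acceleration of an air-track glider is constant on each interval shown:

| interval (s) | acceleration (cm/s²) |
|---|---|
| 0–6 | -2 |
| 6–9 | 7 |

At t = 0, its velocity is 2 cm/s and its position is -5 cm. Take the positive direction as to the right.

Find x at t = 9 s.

On each constant-a segment, Δv = aΔt and Δx = v₀Δt + ½aΔt²; chain segment to segment.
0–6 s: v starts 2 cm/s; Δx = 2·6 + ½·-2·6² = -24 cm; v ends -10 cm/s.
6–9 s: v starts -10 cm/s; Δx = -10·3 + ½·7·3² = 1.5 cm; v ends 11 cm/s.
x(9) = -5 + Σ Δx = -27.5 cm.

-27.5 cm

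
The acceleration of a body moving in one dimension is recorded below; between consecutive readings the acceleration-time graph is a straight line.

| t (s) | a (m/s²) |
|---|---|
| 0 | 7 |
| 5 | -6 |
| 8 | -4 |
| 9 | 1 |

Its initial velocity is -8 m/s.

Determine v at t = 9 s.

Δv equals the area under the a-t graph; then v = v₀ + Δv.
0–5 s: ½(7 + -6)(5) = 2.5 m/s
5–8 s: ½(-6 + -4)(3) = -15 m/s
8–9 s: ½(-4 + 1)(1) = -1.5 m/s
Δv = -14 m/s, so v(9) = -8 + (-14) = -22 m/s.

-22 m/s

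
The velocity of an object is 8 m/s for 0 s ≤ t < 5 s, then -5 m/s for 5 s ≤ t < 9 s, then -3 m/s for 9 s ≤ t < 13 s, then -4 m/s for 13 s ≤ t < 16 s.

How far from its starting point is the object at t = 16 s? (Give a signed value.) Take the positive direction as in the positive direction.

-4 m

Displacement is the signed area under the v-t curve.
0–5 s: 8 × 5 = 40 m
5–9 s: -5 × 4 = -20 m
9–13 s: -3 × 4 = -12 m
13–16 s: -4 × 3 = -12 m
Net displacement = -4 m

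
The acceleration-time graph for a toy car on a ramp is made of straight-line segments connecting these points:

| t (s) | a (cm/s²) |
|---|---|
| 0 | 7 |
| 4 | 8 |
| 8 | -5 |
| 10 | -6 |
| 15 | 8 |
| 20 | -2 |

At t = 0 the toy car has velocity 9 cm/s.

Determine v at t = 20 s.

54 cm/s

Δv equals the area under the a-t graph; then v = v₀ + Δv.
0–4 s: ½(7 + 8)(4) = 30 cm/s
4–8 s: ½(8 + -5)(4) = 6 cm/s
8–10 s: ½(-5 + -6)(2) = -11 cm/s
10–15 s: ½(-6 + 8)(5) = 5 cm/s
15–20 s: ½(8 + -2)(5) = 15 cm/s
Δv = 45 cm/s, so v(20) = 9 + (45) = 54 cm/s.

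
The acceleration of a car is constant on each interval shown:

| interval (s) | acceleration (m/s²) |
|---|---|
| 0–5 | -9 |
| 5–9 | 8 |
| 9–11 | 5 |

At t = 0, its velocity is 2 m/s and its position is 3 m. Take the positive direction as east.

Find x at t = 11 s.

On each constant-a segment, Δv = aΔt and Δx = v₀Δt + ½aΔt²; chain segment to segment.
0–5 s: v starts 2 m/s; Δx = 2·5 + ½·-9·5² = -102.5 m; v ends -43 m/s.
5–9 s: v starts -43 m/s; Δx = -43·4 + ½·8·4² = -108 m; v ends -11 m/s.
9–11 s: v starts -11 m/s; Δx = -11·2 + ½·5·2² = -12 m; v ends -1 m/s.
x(11) = 3 + Σ Δx = -219.5 m.

-219.5 m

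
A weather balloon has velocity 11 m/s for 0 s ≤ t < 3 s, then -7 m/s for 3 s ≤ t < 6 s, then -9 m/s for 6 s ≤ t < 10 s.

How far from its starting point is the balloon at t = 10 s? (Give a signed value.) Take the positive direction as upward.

-24 m

Displacement is the signed area under the v-t curve.
0–3 s: 11 × 3 = 33 m
3–6 s: -7 × 3 = -21 m
6–10 s: -9 × 4 = -36 m
Net displacement = -24 m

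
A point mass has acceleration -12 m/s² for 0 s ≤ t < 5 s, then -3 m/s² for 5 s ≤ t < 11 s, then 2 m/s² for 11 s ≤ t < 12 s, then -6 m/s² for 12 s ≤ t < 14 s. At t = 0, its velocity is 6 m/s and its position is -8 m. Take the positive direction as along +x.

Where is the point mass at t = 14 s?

On each constant-a segment, Δv = aΔt and Δx = v₀Δt + ½aΔt²; chain segment to segment.
0–5 s: v starts 6 m/s; Δx = 6·5 + ½·-12·5² = -120 m; v ends -54 m/s.
5–11 s: v starts -54 m/s; Δx = -54·6 + ½·-3·6² = -378 m; v ends -72 m/s.
11–12 s: v starts -72 m/s; Δx = -72·1 + ½·2·1² = -71 m; v ends -70 m/s.
12–14 s: v starts -70 m/s; Δx = -70·2 + ½·-6·2² = -152 m; v ends -82 m/s.
x(14) = -8 + Σ Δx = -729 m.

-729 m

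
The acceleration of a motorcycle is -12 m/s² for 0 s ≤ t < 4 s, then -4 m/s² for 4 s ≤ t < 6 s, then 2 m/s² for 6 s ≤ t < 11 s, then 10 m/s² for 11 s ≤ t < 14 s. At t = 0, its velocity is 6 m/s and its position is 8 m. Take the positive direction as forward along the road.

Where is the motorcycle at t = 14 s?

On each constant-a segment, Δv = aΔt and Δx = v₀Δt + ½aΔt²; chain segment to segment.
0–4 s: v starts 6 m/s; Δx = 6·4 + ½·-12·4² = -72 m; v ends -42 m/s.
4–6 s: v starts -42 m/s; Δx = -42·2 + ½·-4·2² = -92 m; v ends -50 m/s.
6–11 s: v starts -50 m/s; Δx = -50·5 + ½·2·5² = -225 m; v ends -40 m/s.
11–14 s: v starts -40 m/s; Δx = -40·3 + ½·10·3² = -75 m; v ends -10 m/s.
x(14) = 8 + Σ Δx = -456 m.

-456 m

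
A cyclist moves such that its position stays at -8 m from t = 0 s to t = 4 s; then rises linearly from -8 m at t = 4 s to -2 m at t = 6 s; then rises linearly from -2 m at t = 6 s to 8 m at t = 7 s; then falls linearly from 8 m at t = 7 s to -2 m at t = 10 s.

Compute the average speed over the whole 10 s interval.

2.6 m/s

Average speed = (total path length)/(elapsed time); on a piecewise-linear x-t graph the path length is Σ|Δx|.
0–4 s: |Δx| = |-8 − -8| = 0 m
4–6 s: |Δx| = |-2 − -8| = 6 m
6–7 s: |Δx| = |8 − -2| = 10 m
7–10 s: |Δx| = |-2 − 8| = 10 m
Total path = 26 m; average speed = 26/10 = 2.6 m/s.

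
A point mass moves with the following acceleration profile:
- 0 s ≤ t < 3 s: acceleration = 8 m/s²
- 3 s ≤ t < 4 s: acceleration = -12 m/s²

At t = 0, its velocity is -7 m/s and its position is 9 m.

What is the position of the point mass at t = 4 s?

35 m

On each constant-a segment, Δv = aΔt and Δx = v₀Δt + ½aΔt²; chain segment to segment.
0–3 s: v starts -7 m/s; Δx = -7·3 + ½·8·3² = 15 m; v ends 17 m/s.
3–4 s: v starts 17 m/s; Δx = 17·1 + ½·-12·1² = 11 m; v ends 5 m/s.
x(4) = 9 + Σ Δx = 35 m.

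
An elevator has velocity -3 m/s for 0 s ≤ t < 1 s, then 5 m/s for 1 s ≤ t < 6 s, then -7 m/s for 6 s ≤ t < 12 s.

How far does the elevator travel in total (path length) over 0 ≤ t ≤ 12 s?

Distance (not displacement) is the total path length: add the absolute areas under v-t.
0–1 s: |-3| × 1 = 3 m
1–6 s: |5| × 5 = 25 m
6–12 s: |-7| × 6 = 42 m
Total distance = 70 m

70 m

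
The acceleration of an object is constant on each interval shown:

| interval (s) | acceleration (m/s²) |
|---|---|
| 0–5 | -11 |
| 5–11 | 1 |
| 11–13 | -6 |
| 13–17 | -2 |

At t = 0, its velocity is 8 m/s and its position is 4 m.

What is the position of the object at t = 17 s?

On each constant-a segment, Δv = aΔt and Δx = v₀Δt + ½aΔt²; chain segment to segment.
0–5 s: v starts 8 m/s; Δx = 8·5 + ½·-11·5² = -97.5 m; v ends -47 m/s.
5–11 s: v starts -47 m/s; Δx = -47·6 + ½·1·6² = -264 m; v ends -41 m/s.
11–13 s: v starts -41 m/s; Δx = -41·2 + ½·-6·2² = -94 m; v ends -53 m/s.
13–17 s: v starts -53 m/s; Δx = -53·4 + ½·-2·4² = -228 m; v ends -61 m/s.
x(17) = 4 + Σ Δx = -679.5 m.

-679.5 m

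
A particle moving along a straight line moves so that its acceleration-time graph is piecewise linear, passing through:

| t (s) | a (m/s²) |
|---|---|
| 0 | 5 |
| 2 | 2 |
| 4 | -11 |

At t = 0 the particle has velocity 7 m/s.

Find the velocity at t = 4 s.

Δv equals the area under the a-t graph; then v = v₀ + Δv.
0–2 s: ½(5 + 2)(2) = 7 m/s
2–4 s: ½(2 + -11)(2) = -9 m/s
Δv = -2 m/s, so v(4) = 7 + (-2) = 5 m/s.

5 m/s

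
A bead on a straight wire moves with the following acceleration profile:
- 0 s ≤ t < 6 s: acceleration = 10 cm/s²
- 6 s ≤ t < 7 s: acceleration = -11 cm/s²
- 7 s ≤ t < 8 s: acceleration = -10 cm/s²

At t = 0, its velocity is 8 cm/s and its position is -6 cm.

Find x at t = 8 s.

336.5 cm

On each constant-a segment, Δv = aΔt and Δx = v₀Δt + ½aΔt²; chain segment to segment.
0–6 s: v starts 8 cm/s; Δx = 8·6 + ½·10·6² = 228 cm; v ends 68 cm/s.
6–7 s: v starts 68 cm/s; Δx = 68·1 + ½·-11·1² = 62.5 cm; v ends 57 cm/s.
7–8 s: v starts 57 cm/s; Δx = 57·1 + ½·-10·1² = 52 cm; v ends 47 cm/s.
x(8) = -6 + Σ Δx = 336.5 cm.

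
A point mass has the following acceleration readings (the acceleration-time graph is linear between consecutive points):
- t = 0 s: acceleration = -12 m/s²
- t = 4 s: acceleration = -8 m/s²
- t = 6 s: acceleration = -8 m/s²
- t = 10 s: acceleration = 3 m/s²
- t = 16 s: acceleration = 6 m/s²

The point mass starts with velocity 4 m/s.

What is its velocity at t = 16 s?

Δv equals the area under the a-t graph; then v = v₀ + Δv.
0–4 s: ½(-12 + -8)(4) = -40 m/s
4–6 s: -8 × 2 = -16 m/s
6–10 s: ½(-8 + 3)(4) = -10 m/s
10–16 s: ½(3 + 6)(6) = 27 m/s
Δv = -39 m/s, so v(16) = 4 + (-39) = -35 m/s.

-35 m/s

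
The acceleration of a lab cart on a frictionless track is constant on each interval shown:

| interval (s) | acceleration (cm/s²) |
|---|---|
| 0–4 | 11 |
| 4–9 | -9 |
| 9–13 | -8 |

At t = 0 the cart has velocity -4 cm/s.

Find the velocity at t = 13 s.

Δv equals the area under the a-t graph; then v = v₀ + Δv.
0–4 s: 11 × 4 = 44 cm/s
4–9 s: -9 × 5 = -45 cm/s
9–13 s: -8 × 4 = -32 cm/s
Δv = -33 cm/s, so v(13) = -4 + (-33) = -37 cm/s.

-37 cm/s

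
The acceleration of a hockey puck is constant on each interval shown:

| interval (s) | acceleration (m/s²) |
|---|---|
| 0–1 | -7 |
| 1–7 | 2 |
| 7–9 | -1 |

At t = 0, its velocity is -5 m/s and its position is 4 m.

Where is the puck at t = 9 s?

On each constant-a segment, Δv = aΔt and Δx = v₀Δt + ½aΔt²; chain segment to segment.
0–1 s: v starts -5 m/s; Δx = -5·1 + ½·-7·1² = -8.5 m; v ends -12 m/s.
1–7 s: v starts -12 m/s; Δx = -12·6 + ½·2·6² = -36 m; v ends 0 m/s.
7–9 s: v starts 0 m/s; Δx = 0·2 + ½·-1·2² = -2 m; v ends -2 m/s.
x(9) = 4 + Σ Δx = -42.5 m.

-42.5 m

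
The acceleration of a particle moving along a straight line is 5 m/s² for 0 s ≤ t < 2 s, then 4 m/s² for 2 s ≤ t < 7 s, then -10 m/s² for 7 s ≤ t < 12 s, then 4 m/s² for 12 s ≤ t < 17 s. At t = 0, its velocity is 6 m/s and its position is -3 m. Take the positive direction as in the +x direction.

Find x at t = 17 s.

On each constant-a segment, Δv = aΔt and Δx = v₀Δt + ½aΔt²; chain segment to segment.
0–2 s: v starts 6 m/s; Δx = 6·2 + ½·5·2² = 22 m; v ends 16 m/s.
2–7 s: v starts 16 m/s; Δx = 16·5 + ½·4·5² = 130 m; v ends 36 m/s.
7–12 s: v starts 36 m/s; Δx = 36·5 + ½·-10·5² = 55 m; v ends -14 m/s.
12–17 s: v starts -14 m/s; Δx = -14·5 + ½·4·5² = -20 m; v ends 6 m/s.
x(17) = -3 + Σ Δx = 184 m.

184 m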